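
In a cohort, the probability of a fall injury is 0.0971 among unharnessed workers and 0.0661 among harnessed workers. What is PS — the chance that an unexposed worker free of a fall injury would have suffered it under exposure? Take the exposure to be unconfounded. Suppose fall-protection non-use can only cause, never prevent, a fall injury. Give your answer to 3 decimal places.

PS ≈ 0.033

Let p₁ = 0.0971, p₀ = 0.0661.
Under exogeneity and monotonicity, PS = (p₁ − p₀) / (1 − p₀).
PS = (0.0971 − 0.0661) / (1 − 0.0661) = 0.031 / 0.9339 ≈ 0.0332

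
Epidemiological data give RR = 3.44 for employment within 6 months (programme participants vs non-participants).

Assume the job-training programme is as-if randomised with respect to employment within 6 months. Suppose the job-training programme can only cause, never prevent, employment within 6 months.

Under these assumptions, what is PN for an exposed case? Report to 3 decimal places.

PN ≈ 0.709

Under exogeneity and monotonicity, PN = (RR − 1) / RR = 1 − 1/RR.
PN = (3.44 − 1) / 3.44 = 2.44 / 3.44 ≈ 0.7093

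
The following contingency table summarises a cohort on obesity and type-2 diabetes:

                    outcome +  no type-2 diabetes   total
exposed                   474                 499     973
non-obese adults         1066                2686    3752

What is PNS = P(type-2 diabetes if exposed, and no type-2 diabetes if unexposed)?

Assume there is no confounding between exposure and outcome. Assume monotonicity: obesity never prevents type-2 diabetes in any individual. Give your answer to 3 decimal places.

p₁ = P(outcome | exposed) = 474/973 = 0.48715
p₀ = P(outcome | unexposed) = 1066/3752 = 0.28412
Under exogeneity and monotonicity, PNS = p₁ − p₀.
PNS = 0.48715 − 0.28412 = 0.20304

PNS ≈ 0.203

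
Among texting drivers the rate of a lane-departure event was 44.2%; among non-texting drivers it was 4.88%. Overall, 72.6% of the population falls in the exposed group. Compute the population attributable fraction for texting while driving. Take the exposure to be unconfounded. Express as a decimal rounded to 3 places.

PAF ≈ 0.854

p₁ = 0.442, p₀ = 0.0488.
Overall risk P(Y=1) = π·p₁ + (1−π)·p₀ = 0.726×0.442 + 0.274×0.0488 = 0.33426.
Under exogeneity, PAF = [P(Y=1) − p₀] / P(Y=1).
PAF = (0.33426 − 0.0488) / 0.33426 ≈ 0.8540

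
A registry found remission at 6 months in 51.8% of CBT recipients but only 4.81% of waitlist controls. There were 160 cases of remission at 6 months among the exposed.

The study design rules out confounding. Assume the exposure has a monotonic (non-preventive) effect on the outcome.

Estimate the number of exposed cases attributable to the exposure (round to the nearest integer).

about 145 cases

p₁ = 0.518, p₀ = 0.0481.
PN = (p₁ − p₀)/p₁ = (0.518 − 0.0481) / 0.518 ≈ 0.90714.
Attributable cases ≈ PN × (exposed cases) = 0.90714 × 160 ≈ 145.14.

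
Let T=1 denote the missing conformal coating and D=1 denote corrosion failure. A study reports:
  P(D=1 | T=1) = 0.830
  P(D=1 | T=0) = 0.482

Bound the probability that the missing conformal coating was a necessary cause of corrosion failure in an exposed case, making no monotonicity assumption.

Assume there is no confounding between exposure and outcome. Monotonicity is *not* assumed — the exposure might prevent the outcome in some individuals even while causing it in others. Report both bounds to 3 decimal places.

Let p₁ = 0.83, p₀ = 0.482.
Under exogeneity alone the bounds on PN are max{0,(p₁−p₀)/p₁} ≤ PN ≤ min{1,(1−p₀)/p₁}.
  lower = (p₁ − p₀)/p₁ = 0.348 / 0.83 ≈ 0.4193
  upper = min{1, (1 − p₀)/p₁} = 0.518 / 0.83 ≈ 0.6241

0.419 ≤ PN ≤ 0.624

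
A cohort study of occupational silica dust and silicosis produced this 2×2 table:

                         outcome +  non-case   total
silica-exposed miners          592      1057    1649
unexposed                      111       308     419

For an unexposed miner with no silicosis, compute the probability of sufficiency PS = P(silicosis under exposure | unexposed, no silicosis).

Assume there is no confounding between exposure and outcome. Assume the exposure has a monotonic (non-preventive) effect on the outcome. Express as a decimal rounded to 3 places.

p₁ = P(outcome | exposed) = 592/1649 = 0.35901
p₀ = P(outcome | unexposed) = 111/419 = 0.26492
Under exogeneity and monotonicity, PS = (p₁ − p₀)/(1 − p₀).
PS = (0.35901 − 0.26492) / 0.73508 ≈ 0.1280

PS ≈ 0.128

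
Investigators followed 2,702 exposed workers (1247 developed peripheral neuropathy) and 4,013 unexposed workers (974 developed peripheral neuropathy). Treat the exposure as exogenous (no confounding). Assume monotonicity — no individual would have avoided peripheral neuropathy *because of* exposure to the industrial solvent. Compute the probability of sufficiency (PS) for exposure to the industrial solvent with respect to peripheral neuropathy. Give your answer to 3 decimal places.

PS ≈ 0.289

p₁ = P(outcome | exposed) = 1247/2702 = 0.46151
p₀ = P(outcome | unexposed) = 974/4013 = 0.24271
Under exogeneity and monotonicity, PS = (p₁ − p₀) / (1 − p₀).
PS = (0.46151 − 0.24271) / (1 − 0.24271) = 0.2188 / 0.75729 ≈ 0.2889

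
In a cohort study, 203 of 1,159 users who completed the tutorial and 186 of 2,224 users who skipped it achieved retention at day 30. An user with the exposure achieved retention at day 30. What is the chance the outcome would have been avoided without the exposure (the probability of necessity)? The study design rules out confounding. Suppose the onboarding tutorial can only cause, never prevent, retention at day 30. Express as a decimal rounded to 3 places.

p₁ = P(outcome | exposed) = 203/1159 = 0.17515
p₀ = P(outcome | unexposed) = 186/2224 = 0.083633
Under exogeneity and monotonicity, PN = (p₁ − p₀) / p₁.
PN = (0.17515 − 0.083633) / 0.17515 = 0.091518 / 0.17515 ≈ 0.5225

PN ≈ 0.523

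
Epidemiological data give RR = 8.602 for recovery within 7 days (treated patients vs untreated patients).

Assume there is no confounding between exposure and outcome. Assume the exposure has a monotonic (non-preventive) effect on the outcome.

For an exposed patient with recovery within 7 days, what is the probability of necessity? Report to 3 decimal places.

PN ≈ 0.884

Under exogeneity and monotonicity, PN = (RR − 1) / RR = 1 − 1/RR.
PN = (8.602 − 1) / 8.602 = 7.602 / 8.602 ≈ 0.8837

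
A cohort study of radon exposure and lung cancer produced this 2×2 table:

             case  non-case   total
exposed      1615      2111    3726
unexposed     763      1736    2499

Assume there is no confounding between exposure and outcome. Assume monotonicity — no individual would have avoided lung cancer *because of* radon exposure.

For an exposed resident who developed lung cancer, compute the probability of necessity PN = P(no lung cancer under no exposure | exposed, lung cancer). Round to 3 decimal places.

PN ≈ 0.296

p₁ = P(outcome | exposed) = 1615/3726 = 0.43344
p₀ = P(outcome | unexposed) = 763/2499 = 0.30532
Under exogeneity and monotonicity, PN = (p₁ − p₀)/p₁.
PN = (0.43344 − 0.30532) / 0.43344 ≈ 0.2956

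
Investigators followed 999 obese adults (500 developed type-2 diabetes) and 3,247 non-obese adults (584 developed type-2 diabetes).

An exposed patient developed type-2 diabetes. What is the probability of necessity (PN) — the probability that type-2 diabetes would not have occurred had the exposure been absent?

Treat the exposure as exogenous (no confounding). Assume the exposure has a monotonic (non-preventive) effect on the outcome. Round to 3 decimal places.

p₁ = P(outcome | exposed) = 500/999 = 0.5005
p₀ = P(outcome | unexposed) = 584/3247 = 0.17986
Under exogeneity and monotonicity, PN = (p₁ − p₀) / p₁.
PN = (0.5005 − 0.17986) / 0.5005 = 0.32064 / 0.5005 ≈ 0.6406

PN ≈ 0.641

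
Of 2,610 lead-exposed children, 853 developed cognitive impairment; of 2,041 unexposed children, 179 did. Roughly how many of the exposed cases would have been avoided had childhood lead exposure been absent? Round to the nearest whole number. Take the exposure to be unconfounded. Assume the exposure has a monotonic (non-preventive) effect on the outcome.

about 624 cases

p₁ = P(outcome | exposed) = 853/2610 = 0.32682
p₀ = P(outcome | unexposed) = 179/2041 = 0.087702
PN = (p₁ − p₀)/p₁ = (0.32682 − 0.087702) / 0.32682 ≈ 0.73165.
Attributable cases ≈ PN × (exposed cases) = 0.73165 × 853 ≈ 624.10.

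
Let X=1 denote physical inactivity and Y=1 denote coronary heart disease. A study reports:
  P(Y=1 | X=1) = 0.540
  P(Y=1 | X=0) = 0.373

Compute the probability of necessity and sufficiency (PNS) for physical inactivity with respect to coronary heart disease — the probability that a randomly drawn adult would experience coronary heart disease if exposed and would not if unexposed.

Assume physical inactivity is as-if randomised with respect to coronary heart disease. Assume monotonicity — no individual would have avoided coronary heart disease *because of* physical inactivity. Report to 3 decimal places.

Let p₁ = 0.54, p₀ = 0.373.
Under exogeneity and monotonicity, PNS = p₁ − p₀.
PNS = 0.54 − 0.373 = 0.167

PNS ≈ 0.167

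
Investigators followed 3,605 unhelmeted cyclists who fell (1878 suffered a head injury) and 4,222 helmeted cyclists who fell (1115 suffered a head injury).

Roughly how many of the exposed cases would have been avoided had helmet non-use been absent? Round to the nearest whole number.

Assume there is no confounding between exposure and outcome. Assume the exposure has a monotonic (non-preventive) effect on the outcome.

p₁ = P(outcome | exposed) = 1878/3605 = 0.52094
p₀ = P(outcome | unexposed) = 1115/4222 = 0.26409
PN = (p₁ − p₀)/p₁ = (0.52094 − 0.26409) / 0.52094 ≈ 0.49305.
Attributable cases ≈ PN × (exposed cases) = 0.49305 × 1878 ≈ 925.95.

about 926 cases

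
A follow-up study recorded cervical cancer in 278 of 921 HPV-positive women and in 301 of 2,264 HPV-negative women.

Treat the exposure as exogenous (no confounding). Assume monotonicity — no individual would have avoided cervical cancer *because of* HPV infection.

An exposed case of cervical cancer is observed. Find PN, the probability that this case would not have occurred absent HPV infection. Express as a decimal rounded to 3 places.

p₁ = P(outcome | exposed) = 278/921 = 0.30185
p₀ = P(outcome | unexposed) = 301/2264 = 0.13295
Under exogeneity and monotonicity, PN = (p₁ − p₀) / p₁.
PN = (0.30185 − 0.13295) / 0.30185 = 0.1689 / 0.30185 ≈ 0.5595

PN ≈ 0.560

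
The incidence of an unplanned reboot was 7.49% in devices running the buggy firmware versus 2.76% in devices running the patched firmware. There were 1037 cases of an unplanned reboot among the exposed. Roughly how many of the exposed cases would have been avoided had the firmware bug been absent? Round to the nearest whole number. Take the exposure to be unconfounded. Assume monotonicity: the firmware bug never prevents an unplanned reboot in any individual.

p₁ = 0.0749, p₀ = 0.0276.
PN = (p₁ − p₀)/p₁ = (0.0749 − 0.0276) / 0.0749 ≈ 0.63151.
Attributable cases ≈ PN × (exposed cases) = 0.63151 × 1037 ≈ 654.87.

about 655 cases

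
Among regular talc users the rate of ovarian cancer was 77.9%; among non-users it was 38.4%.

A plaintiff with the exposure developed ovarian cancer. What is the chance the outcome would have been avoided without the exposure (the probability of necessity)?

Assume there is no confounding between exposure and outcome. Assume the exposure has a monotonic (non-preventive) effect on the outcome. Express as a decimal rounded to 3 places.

p₁ = 0.779, p₀ = 0.384.
Under exogeneity and monotonicity, PN = (p₁ − p₀) / p₁.
PN = (0.779 − 0.384) / 0.779 = 0.395 / 0.779 ≈ 0.5071

PN ≈ 0.507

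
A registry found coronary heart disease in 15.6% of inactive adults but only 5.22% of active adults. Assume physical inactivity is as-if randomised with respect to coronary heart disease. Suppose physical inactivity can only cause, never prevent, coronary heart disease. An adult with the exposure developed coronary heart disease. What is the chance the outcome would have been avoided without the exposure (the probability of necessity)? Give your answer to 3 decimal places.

p₁ = 0.156, p₀ = 0.0522.
Under exogeneity and monotonicity, PN = (p₁ − p₀) / p₁.
PN = (0.156 − 0.0522) / 0.156 = 0.1038 / 0.156 ≈ 0.6654

PN ≈ 0.665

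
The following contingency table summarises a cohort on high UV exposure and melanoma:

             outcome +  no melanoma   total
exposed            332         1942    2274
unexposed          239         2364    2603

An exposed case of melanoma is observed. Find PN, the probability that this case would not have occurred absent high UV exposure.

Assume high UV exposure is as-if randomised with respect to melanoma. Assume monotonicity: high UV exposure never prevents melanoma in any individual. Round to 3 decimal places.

PN ≈ 0.371

p₁ = P(outcome | exposed) = 332/2274 = 0.146
p₀ = P(outcome | unexposed) = 239/2603 = 0.091817
Under exogeneity and monotonicity, PN = (p₁ − p₀) / p₁.
PN = (0.146 − 0.091817) / 0.146 = 0.054181 / 0.146 ≈ 0.3711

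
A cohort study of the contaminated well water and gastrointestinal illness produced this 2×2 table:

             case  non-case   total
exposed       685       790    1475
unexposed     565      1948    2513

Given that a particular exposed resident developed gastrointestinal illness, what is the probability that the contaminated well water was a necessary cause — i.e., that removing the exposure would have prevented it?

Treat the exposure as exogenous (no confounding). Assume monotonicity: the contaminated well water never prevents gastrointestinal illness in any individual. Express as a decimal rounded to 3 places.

PN ≈ 0.516

p₁ = P(outcome | exposed) = 685/1475 = 0.46441
p₀ = P(outcome | unexposed) = 565/2513 = 0.22483
Under exogeneity and monotonicity, PN = (p₁ − p₀) / p₁.
PN = (0.46441 − 0.22483) / 0.46441 = 0.23958 / 0.46441 ≈ 0.5159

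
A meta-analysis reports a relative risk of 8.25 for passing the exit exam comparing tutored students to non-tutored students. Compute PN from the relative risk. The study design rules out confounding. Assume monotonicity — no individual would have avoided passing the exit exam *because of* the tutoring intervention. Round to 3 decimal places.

Under exogeneity and monotonicity, PN = (RR − 1) / RR = 1 − 1/RR.
PN = (8.25 − 1) / 8.25 = 7.25 / 8.25 ≈ 0.8788

PN ≈ 0.879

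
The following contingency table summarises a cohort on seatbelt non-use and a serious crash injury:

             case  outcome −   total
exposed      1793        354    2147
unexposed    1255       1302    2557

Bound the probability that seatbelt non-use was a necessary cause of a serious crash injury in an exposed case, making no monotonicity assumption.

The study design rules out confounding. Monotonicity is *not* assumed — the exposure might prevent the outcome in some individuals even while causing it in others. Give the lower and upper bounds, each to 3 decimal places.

0.412 ≤ PN ≤ 0.610

p₁ = P(outcome | exposed) = 1793/2147 = 0.83512
p₀ = P(outcome | unexposed) = 1255/2557 = 0.49081
Under exogeneity alone the bounds on PN are max{0,(p₁−p₀)/p₁} ≤ PN ≤ min{1,(1−p₀)/p₁}.
  lower = (p₁ − p₀)/p₁ = 0.34431 / 0.83512 ≈ 0.4123
  upper = min{1, (1 − p₀)/p₁} = 0.50919 / 0.83512 ≈ 0.6097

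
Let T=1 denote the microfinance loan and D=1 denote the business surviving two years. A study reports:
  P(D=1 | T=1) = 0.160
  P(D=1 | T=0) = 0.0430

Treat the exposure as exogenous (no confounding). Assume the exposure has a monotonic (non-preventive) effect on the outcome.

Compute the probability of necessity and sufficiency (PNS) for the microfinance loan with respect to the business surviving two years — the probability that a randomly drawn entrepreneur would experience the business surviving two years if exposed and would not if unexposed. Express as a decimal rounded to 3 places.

PNS ≈ 0.117

Let p₁ = 0.16, p₀ = 0.043.
Under exogeneity and monotonicity, PNS = p₁ − p₀.
PNS = 0.16 − 0.043 = 0.117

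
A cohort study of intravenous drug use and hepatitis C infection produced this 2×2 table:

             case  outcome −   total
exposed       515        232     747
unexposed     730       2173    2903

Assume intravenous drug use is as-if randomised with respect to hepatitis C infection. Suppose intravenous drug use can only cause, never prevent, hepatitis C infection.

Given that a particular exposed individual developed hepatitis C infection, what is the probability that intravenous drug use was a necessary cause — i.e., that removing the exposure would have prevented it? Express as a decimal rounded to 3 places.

PN ≈ 0.635

p₁ = P(outcome | exposed) = 515/747 = 0.68942
p₀ = P(outcome | unexposed) = 730/2903 = 0.25146
Under exogeneity and monotonicity, PN = (p₁ − p₀)/p₁.
PN = (0.68942 − 0.25146) / 0.68942 ≈ 0.6353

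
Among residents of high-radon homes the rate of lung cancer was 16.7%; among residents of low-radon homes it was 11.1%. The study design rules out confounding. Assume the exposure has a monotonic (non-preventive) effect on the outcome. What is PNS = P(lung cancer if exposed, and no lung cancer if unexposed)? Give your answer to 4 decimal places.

p₁ = 0.167, p₀ = 0.111.
Under exogeneity and monotonicity, PNS = p₁ − p₀.
PNS = 0.167 − 0.111 = 0.056

PNS ≈ 0.0560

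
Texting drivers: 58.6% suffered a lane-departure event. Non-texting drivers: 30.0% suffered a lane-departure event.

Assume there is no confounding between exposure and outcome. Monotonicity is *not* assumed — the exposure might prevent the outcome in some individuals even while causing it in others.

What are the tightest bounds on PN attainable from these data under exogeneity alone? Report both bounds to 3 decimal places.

p₁ = 0.586, p₀ = 0.3.
Under exogeneity alone the bounds on PN are max{0,(p₁−p₀)/p₁} ≤ PN ≤ min{1,(1−p₀)/p₁}.
  lower = (p₁ − p₀)/p₁ = 0.286 / 0.586 ≈ 0.4881
  upper = min{1, (1 − p₀)/p₁} = 0.7 / 0.586 ≈ 1.1945 → capped at 1

0.488 ≤ PN ≤ 1.000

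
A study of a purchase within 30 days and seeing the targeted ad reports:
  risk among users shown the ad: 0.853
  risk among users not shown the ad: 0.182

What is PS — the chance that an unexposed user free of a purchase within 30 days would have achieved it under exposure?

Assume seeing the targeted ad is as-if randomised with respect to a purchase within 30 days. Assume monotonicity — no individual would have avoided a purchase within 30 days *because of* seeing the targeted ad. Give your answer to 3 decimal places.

PS ≈ 0.820

Let p₁ = 0.853, p₀ = 0.182.
Under exogeneity and monotonicity, PS = (p₁ − p₀) / (1 − p₀).
PS = (0.853 − 0.182) / (1 − 0.182) = 0.671 / 0.818 ≈ 0.8203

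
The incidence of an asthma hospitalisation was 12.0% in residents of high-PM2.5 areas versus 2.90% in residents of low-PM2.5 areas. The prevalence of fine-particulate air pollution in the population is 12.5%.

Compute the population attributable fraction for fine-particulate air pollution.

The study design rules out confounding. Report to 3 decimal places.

p₁ = 0.12, p₀ = 0.029.
Overall risk P(Y=1) = π·p₁ + (1−π)·p₀ = 0.125×0.12 + 0.875×0.029 = 0.040375.
Under exogeneity, PAF = [P(Y=1) − p₀] / P(Y=1).
PAF = (0.040375 − 0.029) / 0.040375 ≈ 0.2817

PAF ≈ 0.282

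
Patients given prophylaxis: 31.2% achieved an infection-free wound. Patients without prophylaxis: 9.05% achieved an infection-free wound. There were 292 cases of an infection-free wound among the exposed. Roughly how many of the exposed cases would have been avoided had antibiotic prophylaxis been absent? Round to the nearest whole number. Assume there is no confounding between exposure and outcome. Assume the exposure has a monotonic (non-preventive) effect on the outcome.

p₁ = 0.312, p₀ = 0.0905.
PN = (p₁ − p₀)/p₁ = (0.312 − 0.0905) / 0.312 ≈ 0.70994.
Attributable cases ≈ PN × (exposed cases) = 0.70994 × 292 ≈ 207.30.

about 207 cases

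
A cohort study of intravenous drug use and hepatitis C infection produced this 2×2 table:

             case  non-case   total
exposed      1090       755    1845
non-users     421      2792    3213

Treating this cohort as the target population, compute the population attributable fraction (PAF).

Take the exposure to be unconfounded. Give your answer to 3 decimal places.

p₁ = P(outcome | exposed) = 1090/1845 = 0.59079
p₀ = P(outcome | unexposed) = 421/3213 = 0.13103
Exposure prevalence π = 1845/5058 = 0.36477; overall risk P(Y=1) = 0.29873.
Under exogeneity, PAF = [P(Y=1) − p₀]/P(Y=1).
PAF = (0.29873 − 0.13103) / 0.29873 ≈ 0.5614

PAF ≈ 0.561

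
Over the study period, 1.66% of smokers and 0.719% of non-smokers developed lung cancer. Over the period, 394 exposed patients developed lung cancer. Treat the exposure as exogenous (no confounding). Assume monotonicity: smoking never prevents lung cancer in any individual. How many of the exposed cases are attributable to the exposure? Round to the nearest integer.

p₁ = 0.0166, p₀ = 0.00719.
PN = (p₁ − p₀)/p₁ = (0.0166 − 0.00719) / 0.0166 ≈ 0.56687.
Attributable cases ≈ PN × (exposed cases) = 0.56687 × 394 ≈ 223.35.

about 223 cases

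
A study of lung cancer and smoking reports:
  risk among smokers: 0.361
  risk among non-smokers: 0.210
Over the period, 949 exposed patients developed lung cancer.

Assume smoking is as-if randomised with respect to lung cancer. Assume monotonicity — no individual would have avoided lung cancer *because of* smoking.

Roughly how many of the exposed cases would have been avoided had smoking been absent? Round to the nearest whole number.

about 397 cases

Let p₁ = 0.361, p₀ = 0.21.
PN = (p₁ − p₀)/p₁ = (0.361 − 0.21) / 0.361 ≈ 0.41828.
Attributable cases ≈ PN × (exposed cases) = 0.41828 × 949 ≈ 396.95.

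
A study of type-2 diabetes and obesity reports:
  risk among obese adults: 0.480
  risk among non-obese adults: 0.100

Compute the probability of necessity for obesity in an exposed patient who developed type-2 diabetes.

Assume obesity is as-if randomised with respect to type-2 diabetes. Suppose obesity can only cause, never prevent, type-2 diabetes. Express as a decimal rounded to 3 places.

Let p₁ = 0.48, p₀ = 0.1.
Under exogeneity and monotonicity, PN = (p₁ − p₀) / p₁.
PN = (0.48 − 0.1) / 0.48 = 0.38 / 0.48 ≈ 0.7917

PN ≈ 0.792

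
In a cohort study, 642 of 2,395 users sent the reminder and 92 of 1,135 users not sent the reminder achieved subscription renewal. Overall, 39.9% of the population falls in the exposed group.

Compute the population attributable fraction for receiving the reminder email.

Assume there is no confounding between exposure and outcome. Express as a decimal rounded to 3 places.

p₁ = P(outcome | exposed) = 642/2395 = 0.26806
p₀ = P(outcome | unexposed) = 92/1135 = 0.081057
Overall risk P(Y=1) = π·p₁ + (1−π)·p₀ = 0.399×0.26806 + 0.601×0.081057 = 0.15567.
Under exogeneity, PAF = [P(Y=1) − p₀] / P(Y=1).
PAF = (0.15567 − 0.081057) / 0.15567 ≈ 0.4793

PAF ≈ 0.479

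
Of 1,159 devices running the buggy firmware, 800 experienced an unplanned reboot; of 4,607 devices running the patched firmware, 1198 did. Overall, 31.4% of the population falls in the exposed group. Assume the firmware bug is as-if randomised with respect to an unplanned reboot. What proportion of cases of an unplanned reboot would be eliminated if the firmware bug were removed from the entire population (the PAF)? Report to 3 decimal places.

PAF ≈ 0.342

p₁ = P(outcome | exposed) = 800/1159 = 0.69025
p₀ = P(outcome | unexposed) = 1198/4607 = 0.26004
Overall risk P(Y=1) = π·p₁ + (1−π)·p₀ = 0.314×0.69025 + 0.686×0.26004 = 0.39513.
Under exogeneity, PAF = [P(Y=1) − p₀] / P(Y=1).
PAF = (0.39513 − 0.26004) / 0.39513 ≈ 0.3419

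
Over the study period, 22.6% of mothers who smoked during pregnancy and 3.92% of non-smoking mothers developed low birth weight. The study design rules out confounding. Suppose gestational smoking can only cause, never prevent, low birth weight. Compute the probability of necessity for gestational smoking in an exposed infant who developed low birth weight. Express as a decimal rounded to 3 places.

PN ≈ 0.827

p₁ = 0.226, p₀ = 0.0392.
Under exogeneity and monotonicity, PN = (p₁ − p₀) / p₁.
PN = (0.226 − 0.0392) / 0.226 = 0.1868 / 0.226 ≈ 0.8265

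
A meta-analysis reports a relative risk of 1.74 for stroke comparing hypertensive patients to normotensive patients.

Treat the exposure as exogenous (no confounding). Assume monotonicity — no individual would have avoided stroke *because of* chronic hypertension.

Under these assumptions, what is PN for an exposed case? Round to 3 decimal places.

Under exogeneity and monotonicity, PN = (RR − 1) / RR = 1 − 1/RR.
PN = (1.74 − 1) / 1.74 = 0.74 / 1.74 ≈ 0.4253

PN ≈ 0.425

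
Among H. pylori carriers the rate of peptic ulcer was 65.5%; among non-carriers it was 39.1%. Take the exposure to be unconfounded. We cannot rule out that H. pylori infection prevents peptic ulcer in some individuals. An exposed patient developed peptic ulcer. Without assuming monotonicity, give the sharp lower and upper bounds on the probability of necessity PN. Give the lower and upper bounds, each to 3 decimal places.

0.403 ≤ PN ≤ 0.930

p₁ = 0.655, p₀ = 0.391.
Under exogeneity alone the bounds on PN are max{0,(p₁−p₀)/p₁} ≤ PN ≤ min{1,(1−p₀)/p₁}.
  lower = (p₁ − p₀)/p₁ = 0.264 / 0.655 ≈ 0.4031
  upper = min{1, (1 − p₀)/p₁} = 0.609 / 0.655 ≈ 0.9298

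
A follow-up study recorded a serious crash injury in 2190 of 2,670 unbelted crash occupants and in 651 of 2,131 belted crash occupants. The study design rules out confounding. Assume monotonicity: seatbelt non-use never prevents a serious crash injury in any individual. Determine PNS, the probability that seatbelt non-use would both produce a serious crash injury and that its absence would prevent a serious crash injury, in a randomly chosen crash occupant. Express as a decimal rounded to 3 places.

PNS ≈ 0.515

p₁ = P(outcome | exposed) = 2190/2670 = 0.82022
p₀ = P(outcome | unexposed) = 651/2131 = 0.30549
Under exogeneity and monotonicity, PNS = p₁ − p₀.
PNS = 0.82022 − 0.30549 = 0.51473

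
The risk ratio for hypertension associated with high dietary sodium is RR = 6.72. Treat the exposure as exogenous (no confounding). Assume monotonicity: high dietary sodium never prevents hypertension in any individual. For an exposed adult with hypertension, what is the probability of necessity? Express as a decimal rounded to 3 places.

PN ≈ 0.851

Under exogeneity and monotonicity, PN = (RR − 1) / RR = 1 − 1/RR.
PN = (6.72 − 1) / 6.72 = 5.72 / 6.72 ≈ 0.8512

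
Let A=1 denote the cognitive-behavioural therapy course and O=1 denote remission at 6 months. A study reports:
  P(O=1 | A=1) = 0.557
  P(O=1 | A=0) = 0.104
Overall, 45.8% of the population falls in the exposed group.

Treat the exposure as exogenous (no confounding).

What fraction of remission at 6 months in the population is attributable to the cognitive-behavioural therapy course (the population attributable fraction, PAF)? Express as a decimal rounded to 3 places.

PAF ≈ 0.666

Let p₁ = 0.557, p₀ = 0.104.
Overall risk P(Y=1) = π·p₁ + (1−π)·p₀ = 0.458×0.557 + 0.542×0.104 = 0.31147.
Under exogeneity, PAF = [P(Y=1) − p₀] / P(Y=1).
PAF = (0.31147 − 0.104) / 0.31147 ≈ 0.6661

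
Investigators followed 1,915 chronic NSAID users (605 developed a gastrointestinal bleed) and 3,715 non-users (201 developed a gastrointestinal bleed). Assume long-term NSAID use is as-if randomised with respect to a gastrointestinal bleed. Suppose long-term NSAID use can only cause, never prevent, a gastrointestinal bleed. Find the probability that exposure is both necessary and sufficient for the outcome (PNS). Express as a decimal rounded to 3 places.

PNS ≈ 0.262

p₁ = P(outcome | exposed) = 605/1915 = 0.31593
p₀ = P(outcome | unexposed) = 201/3715 = 0.054105
Under exogeneity and monotonicity, PNS = p₁ − p₀.
PNS = 0.31593 − 0.054105 = 0.26182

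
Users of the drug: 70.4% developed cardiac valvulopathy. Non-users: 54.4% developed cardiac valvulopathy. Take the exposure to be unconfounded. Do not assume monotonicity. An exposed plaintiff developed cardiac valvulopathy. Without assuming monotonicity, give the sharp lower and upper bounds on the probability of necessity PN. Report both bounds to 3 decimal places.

0.227 ≤ PN ≤ 0.648

p₁ = 0.704, p₀ = 0.544.
Under exogeneity alone the bounds on PN are max{0,(p₁−p₀)/p₁} ≤ PN ≤ min{1,(1−p₀)/p₁}.
  lower = (p₁ − p₀)/p₁ = 0.16 / 0.704 ≈ 0.2273
  upper = min{1, (1 − p₀)/p₁} = 0.456 / 0.704 ≈ 0.6477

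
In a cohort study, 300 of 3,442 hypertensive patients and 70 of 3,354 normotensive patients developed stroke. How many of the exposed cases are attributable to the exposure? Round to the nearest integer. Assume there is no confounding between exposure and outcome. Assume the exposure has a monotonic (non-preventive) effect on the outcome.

p₁ = P(outcome | exposed) = 300/3442 = 0.087159
p₀ = P(outcome | unexposed) = 70/3354 = 0.020871
PN = (p₁ − p₀)/p₁ = (0.087159 − 0.020871) / 0.087159 ≈ 0.76054.
Attributable cases ≈ PN × (exposed cases) = 0.76054 × 300 ≈ 228.16.

about 228 cases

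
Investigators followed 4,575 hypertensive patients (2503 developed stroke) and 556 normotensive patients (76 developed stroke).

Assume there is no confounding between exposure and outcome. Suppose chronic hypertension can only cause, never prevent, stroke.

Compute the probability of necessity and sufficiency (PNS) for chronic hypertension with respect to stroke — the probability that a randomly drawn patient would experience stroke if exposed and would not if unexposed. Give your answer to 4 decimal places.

p₁ = P(outcome | exposed) = 2503/4575 = 0.5471
p₀ = P(outcome | unexposed) = 76/556 = 0.13669
Under exogeneity and monotonicity, PNS = p₁ − p₀.
PNS = 0.5471 − 0.13669 = 0.41041

PNS ≈ 0.4104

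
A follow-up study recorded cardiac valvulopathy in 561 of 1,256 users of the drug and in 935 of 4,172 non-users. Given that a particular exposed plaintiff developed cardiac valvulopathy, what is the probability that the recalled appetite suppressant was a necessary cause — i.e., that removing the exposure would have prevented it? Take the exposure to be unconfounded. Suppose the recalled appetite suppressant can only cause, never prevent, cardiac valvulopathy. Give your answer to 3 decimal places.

PN ≈ 0.498

p₁ = P(outcome | exposed) = 561/1256 = 0.44666
p₀ = P(outcome | unexposed) = 935/4172 = 0.22411
Under exogeneity and monotonicity, PN = (p₁ − p₀) / p₁.
PN = (0.44666 − 0.22411) / 0.44666 = 0.22254 / 0.44666 ≈ 0.4982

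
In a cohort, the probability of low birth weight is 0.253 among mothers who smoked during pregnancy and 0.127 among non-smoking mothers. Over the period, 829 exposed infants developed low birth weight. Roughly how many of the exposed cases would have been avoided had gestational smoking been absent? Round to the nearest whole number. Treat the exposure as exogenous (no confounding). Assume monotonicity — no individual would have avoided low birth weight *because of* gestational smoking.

Let p₁ = 0.253, p₀ = 0.127.
PN = (p₁ − p₀)/p₁ = (0.253 − 0.127) / 0.253 ≈ 0.49802.
Attributable cases ≈ PN × (exposed cases) = 0.49802 × 829 ≈ 412.86.

about 413 cases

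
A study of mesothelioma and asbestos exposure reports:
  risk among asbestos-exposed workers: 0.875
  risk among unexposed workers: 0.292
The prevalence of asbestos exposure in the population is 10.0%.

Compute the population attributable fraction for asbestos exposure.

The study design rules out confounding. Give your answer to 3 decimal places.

Let p₁ = 0.875, p₀ = 0.292.
Overall risk P(Y=1) = π·p₁ + (1−π)·p₀ = 0.1×0.875 + 0.9×0.292 = 0.3503.
Under exogeneity, PAF = [P(Y=1) − p₀] / P(Y=1).
PAF = (0.3503 − 0.292) / 0.3503 ≈ 0.1664

PAF ≈ 0.166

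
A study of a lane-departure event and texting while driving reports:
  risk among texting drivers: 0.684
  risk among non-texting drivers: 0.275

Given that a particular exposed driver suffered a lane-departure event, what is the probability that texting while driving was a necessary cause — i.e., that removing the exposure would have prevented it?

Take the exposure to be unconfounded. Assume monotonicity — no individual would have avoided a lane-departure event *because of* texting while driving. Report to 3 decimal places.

Let p₁ = 0.684, p₀ = 0.275.
Under exogeneity and monotonicity, PN = (p₁ − p₀) / p₁.
PN = (0.684 − 0.275) / 0.684 = 0.409 / 0.684 ≈ 0.5980

PN ≈ 0.598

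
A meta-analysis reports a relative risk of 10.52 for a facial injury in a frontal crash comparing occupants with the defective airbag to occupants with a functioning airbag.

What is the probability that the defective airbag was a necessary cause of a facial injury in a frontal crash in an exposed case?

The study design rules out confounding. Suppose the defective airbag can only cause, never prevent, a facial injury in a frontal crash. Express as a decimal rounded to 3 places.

Under exogeneity and monotonicity, PN = (RR − 1) / RR = 1 − 1/RR.
PN = (10.52 − 1) / 10.52 = 9.52 / 10.52 ≈ 0.9049

PN ≈ 0.905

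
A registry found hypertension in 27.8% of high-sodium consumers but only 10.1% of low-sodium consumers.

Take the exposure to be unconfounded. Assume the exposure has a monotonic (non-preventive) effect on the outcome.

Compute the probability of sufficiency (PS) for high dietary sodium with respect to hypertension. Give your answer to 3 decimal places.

PS ≈ 0.197

p₁ = 0.278, p₀ = 0.101.
Under exogeneity and monotonicity, PS = (p₁ − p₀) / (1 − p₀).
PS = (0.278 − 0.101) / (1 − 0.101) = 0.177 / 0.899 ≈ 0.1969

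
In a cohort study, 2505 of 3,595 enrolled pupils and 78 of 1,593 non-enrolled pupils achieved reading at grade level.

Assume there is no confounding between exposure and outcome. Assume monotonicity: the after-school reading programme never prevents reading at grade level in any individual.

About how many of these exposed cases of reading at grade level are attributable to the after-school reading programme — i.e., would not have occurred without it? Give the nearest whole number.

about 2329 cases

p₁ = P(outcome | exposed) = 2505/3595 = 0.6968
p₀ = P(outcome | unexposed) = 78/1593 = 0.048964
PN = (p₁ − p₀)/p₁ = (0.6968 − 0.048964) / 0.6968 ≈ 0.92973.
Attributable cases ≈ PN × (exposed cases) = 0.92973 × 2505 ≈ 2328.97.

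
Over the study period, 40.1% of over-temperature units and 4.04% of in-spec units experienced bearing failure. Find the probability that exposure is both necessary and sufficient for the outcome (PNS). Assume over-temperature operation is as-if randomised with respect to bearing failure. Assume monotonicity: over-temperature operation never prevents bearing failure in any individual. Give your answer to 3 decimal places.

PNS ≈ 0.361

p₁ = 0.401, p₀ = 0.0404.
Under exogeneity and monotonicity, PNS = p₁ − p₀.
PNS = 0.401 − 0.0404 = 0.3606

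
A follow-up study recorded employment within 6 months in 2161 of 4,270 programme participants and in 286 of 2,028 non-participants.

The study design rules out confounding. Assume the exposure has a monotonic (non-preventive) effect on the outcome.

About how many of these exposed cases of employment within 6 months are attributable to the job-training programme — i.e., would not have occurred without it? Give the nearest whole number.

p₁ = P(outcome | exposed) = 2161/4270 = 0.50609
p₀ = P(outcome | unexposed) = 286/2028 = 0.14103
PN = (p₁ − p₀)/p₁ = (0.50609 − 0.14103) / 0.50609 ≈ 0.72134.
Attributable cases ≈ PN × (exposed cases) = 0.72134 × 2161 ≈ 1558.82.

about 1559 cases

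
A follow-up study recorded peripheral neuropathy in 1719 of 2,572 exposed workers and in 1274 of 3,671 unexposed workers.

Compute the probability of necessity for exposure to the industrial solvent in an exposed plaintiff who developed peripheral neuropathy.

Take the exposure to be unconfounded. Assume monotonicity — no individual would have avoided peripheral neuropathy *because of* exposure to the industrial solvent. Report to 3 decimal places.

PN ≈ 0.481

p₁ = P(outcome | exposed) = 1719/2572 = 0.66835
p₀ = P(outcome | unexposed) = 1274/3671 = 0.34704
Under exogeneity and monotonicity, PN = (p₁ − p₀) / p₁.
PN = (0.66835 − 0.34704) / 0.66835 = 0.32131 / 0.66835 ≈ 0.4807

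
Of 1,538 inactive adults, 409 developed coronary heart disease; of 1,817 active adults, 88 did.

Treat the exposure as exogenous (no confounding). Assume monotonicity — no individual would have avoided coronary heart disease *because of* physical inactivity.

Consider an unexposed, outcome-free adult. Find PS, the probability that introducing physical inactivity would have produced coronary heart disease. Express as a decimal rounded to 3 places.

p₁ = P(outcome | exposed) = 409/1538 = 0.26593
p₀ = P(outcome | unexposed) = 88/1817 = 0.048431
Under exogeneity and monotonicity, PS = (p₁ − p₀) / (1 − p₀).
PS = (0.26593 − 0.048431) / (1 − 0.048431) = 0.2175 / 0.95157 ≈ 0.2286

PS ≈ 0.229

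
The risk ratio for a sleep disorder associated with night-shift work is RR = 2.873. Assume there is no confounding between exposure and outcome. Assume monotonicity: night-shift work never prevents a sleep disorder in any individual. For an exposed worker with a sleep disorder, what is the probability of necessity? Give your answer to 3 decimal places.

Under exogeneity and monotonicity, PN = (RR − 1) / RR = 1 − 1/RR.
PN = (2.873 − 1) / 2.873 = 1.873 / 2.873 ≈ 0.6519

PN ≈ 0.652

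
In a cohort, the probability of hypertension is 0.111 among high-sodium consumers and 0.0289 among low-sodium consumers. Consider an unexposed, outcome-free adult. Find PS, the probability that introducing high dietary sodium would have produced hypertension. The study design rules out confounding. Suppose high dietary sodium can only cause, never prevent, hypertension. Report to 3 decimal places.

PS ≈ 0.085

Let p₁ = 0.111, p₀ = 0.0289.
Under exogeneity and monotonicity, PS = (p₁ − p₀) / (1 − p₀).
PS = (0.111 − 0.0289) / (1 − 0.0289) = 0.0821 / 0.9711 ≈ 0.0845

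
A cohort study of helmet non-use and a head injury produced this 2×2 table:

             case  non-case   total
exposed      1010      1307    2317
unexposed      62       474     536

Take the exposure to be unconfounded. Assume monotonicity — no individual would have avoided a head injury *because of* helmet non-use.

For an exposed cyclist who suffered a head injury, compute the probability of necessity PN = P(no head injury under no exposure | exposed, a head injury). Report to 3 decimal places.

PN ≈ 0.735

p₁ = P(outcome | exposed) = 1010/2317 = 0.43591
p₀ = P(outcome | unexposed) = 62/536 = 0.11567
Under exogeneity and monotonicity, PN = (p₁ − p₀)/p₁.
PN = (0.43591 − 0.11567) / 0.43591 ≈ 0.7346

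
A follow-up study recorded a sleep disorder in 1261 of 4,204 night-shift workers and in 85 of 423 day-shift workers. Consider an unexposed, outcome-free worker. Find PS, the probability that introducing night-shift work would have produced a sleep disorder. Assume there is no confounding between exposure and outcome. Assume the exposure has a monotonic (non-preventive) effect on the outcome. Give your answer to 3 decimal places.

PS ≈ 0.124

p₁ = P(outcome | exposed) = 1261/4204 = 0.29995
p₀ = P(outcome | unexposed) = 85/423 = 0.20095
Under exogeneity and monotonicity, PS = (p₁ − p₀) / (1 − p₀).
PS = (0.29995 − 0.20095) / (1 − 0.20095) = 0.099007 / 0.79905 ≈ 0.1239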